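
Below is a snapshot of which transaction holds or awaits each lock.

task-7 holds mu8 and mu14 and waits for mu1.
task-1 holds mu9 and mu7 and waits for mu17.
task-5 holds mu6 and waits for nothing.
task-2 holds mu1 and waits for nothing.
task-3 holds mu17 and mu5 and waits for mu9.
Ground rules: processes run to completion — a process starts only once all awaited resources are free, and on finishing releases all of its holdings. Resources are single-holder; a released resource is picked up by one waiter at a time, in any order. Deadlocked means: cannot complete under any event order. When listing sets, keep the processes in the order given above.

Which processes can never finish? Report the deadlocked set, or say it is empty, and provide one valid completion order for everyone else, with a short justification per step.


The deadlocked set is task-1 and task-3.
Key observation: nobody on the ring task-1 -> task-3 -> task-1 can start until another member finishes, which never happens; no other process is dragged down with it.
One completion order for the rest: task-2, task-7, task-5.
Step-by-step check:
  run task-2 (it waits on nothing); releases mu1
  task-7: everything it awaited (mu1) is free; runs, freeing mu8 and mu14
  run task-5 (it waits on nothing); releases mu6


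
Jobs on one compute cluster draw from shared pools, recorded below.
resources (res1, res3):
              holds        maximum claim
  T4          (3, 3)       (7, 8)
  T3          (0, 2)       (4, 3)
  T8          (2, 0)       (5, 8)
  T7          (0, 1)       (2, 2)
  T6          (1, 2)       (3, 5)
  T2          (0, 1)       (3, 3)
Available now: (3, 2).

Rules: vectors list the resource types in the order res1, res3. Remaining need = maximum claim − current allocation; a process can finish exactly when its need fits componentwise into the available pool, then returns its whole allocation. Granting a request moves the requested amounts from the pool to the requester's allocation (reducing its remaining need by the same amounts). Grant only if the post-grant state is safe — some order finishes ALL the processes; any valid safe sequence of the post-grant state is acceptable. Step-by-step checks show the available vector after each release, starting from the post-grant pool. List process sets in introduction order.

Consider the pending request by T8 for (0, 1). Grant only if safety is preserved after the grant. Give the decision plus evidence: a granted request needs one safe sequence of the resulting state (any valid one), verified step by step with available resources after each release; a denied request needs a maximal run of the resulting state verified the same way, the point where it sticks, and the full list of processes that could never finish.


GRANT — the state after the grant stays safe, e.g. via T7, T2, T6, T3, T4, T8.
Key observation: (3, 1) free after granting still covers T7 first, and each release covers the next.
Check on the post-grant state, step by step:
  pool = (3, 1)
  T7: need (2, 1) fits (3, 1); releases (0, 1), pool now (3, 2)
  T2: need (3, 2) fits (3, 2); releases (0, 1), pool now (3, 3)
  T6: need (2, 3) fits (3, 3); releases (1, 2), pool now (4, 5)
  T3: need (4, 1) fits (4, 5); releases (0, 2), pool now (4, 7)
  T4: need (4, 5) fits (4, 7); releases (3, 3), pool now (7, 10)
  T8: need (3, 7) fits (7, 10); releases (2, 1), pool now (9, 11)


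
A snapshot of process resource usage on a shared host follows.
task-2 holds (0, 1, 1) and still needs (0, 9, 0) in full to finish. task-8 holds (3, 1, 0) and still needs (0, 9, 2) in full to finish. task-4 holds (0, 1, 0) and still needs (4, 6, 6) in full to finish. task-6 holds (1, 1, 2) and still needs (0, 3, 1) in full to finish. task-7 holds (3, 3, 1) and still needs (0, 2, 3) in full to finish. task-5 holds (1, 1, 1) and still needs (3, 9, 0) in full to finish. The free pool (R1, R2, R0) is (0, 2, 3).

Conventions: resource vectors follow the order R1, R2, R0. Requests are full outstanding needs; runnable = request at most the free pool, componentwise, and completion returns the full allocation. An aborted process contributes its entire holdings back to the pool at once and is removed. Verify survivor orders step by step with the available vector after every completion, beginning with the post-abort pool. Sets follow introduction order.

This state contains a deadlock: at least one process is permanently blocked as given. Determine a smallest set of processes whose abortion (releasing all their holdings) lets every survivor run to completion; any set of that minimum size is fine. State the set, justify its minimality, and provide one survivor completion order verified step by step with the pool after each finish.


Minimum abort set: task-8 and task-5.
Key observation: aborting task-8 and task-5 returns (4, 2, 1), and task-2 — hopeless before — runs at step 4 with the returned capacity in the pool.
Why nothing smaller works — every single abort fails: task-2 alone leaves task-8 blocked (short on R2); task-8 alone leaves task-2 blocked (short on R2); task-4 alone leaves task-2 blocked (short on R2); task-6 alone leaves task-2 blocked (short on R2); task-7 alone leaves task-2 blocked (short on R2); task-5 alone leaves task-2 blocked (short on R2).
The survivors complete as task-7, task-6, task-4, task-2. Check, step by step (starting from the post-abort pool):
  pool = (4, 4, 4)
  task-7: need (0, 2, 3) fits (4, 4, 4); releases (3, 3, 1), pool now (7, 7, 5)
  task-6: need (0, 3, 1) fits (7, 7, 5); releases (1, 1, 2), pool now (8, 8, 7)
  task-4: need (4, 6, 6) fits (8, 8, 7); releases (0, 1, 0), pool now (8, 9, 7)
  task-2: need (0, 9, 0) fits (8, 9, 7); releases (0, 1, 1), pool now (8, 10, 8)


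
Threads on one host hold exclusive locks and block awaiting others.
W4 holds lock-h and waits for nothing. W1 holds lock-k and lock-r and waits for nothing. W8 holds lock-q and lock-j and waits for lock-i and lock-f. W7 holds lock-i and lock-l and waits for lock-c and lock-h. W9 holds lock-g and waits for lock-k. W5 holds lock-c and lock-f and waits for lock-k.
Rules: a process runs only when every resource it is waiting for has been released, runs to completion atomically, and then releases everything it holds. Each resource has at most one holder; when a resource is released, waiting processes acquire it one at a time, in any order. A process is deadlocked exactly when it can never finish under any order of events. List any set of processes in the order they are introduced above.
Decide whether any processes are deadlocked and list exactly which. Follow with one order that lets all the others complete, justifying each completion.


The deadlocked set is empty.
Key observation: there is no circular wait here — follow any chain and it reaches a process that is free to run now.
A valid finishing order for the others: W1, W5, W9, W4, W7, W8.
Walking it through:
  W1: no waits; runs immediately, freeing lock-k and lock-r
  run W5 (all its waits — lock-k — are resolved); releases lock-c and lock-f
  run W9 (all its waits — lock-k — are resolved); releases lock-g
  W4: no waits; runs immediately, freeing lock-h
  run W7 (all its waits — lock-c and lock-h — are resolved); releases lock-i and lock-l
  run W8 (all its waits — lock-i and lock-f — are resolved); releases lock-q and lock-j


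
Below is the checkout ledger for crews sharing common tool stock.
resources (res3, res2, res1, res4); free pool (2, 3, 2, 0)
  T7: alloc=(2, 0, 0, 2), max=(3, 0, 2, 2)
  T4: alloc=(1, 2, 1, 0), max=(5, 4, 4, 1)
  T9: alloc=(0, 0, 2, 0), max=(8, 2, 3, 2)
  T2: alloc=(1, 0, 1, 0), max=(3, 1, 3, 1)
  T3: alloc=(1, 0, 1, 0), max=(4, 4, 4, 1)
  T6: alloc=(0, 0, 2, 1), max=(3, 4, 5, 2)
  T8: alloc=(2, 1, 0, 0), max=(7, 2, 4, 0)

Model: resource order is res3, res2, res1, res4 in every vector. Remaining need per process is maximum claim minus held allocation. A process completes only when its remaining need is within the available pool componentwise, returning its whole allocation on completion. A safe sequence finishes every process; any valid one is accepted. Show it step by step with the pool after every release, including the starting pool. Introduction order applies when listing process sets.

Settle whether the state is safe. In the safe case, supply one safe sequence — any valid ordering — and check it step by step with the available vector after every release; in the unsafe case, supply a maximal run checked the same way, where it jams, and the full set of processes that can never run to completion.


SAFE, for example via the order T7, T2, T4, T6, T3, T8, T9.
Key observation: reading the order forward, T7 is the first process whose need (1, 0, 2, 0) meets the free pool (2, 3, 2, 0) exactly on a resource it requests.
Walking it through:
  pool = (2, 3, 2, 0)
  run T7 (needs (1, 0, 2, 0), free (2, 3, 2, 0)); after release of (2, 0, 0, 2) the pool is (4, 3, 2, 2)
  run T2 (needs (2, 1, 2, 1), free (4, 3, 2, 2)); after release of (1, 0, 1, 0) the pool is (5, 3, 3, 2)
  run T4 (needs (4, 2, 3, 1), free (5, 3, 3, 2)); after release of (1, 2, 1, 0) the pool is (6, 5, 4, 2)
  run T6 (needs (3, 4, 3, 1), free (6, 5, 4, 2)); after release of (0, 0, 2, 1) the pool is (6, 5, 6, 3)
  run T3 (needs (3, 4, 3, 1), free (6, 5, 6, 3)); after release of (1, 0, 1, 0) the pool is (7, 5, 7, 3)
  run T8 (needs (5, 1, 4, 0), free (7, 5, 7, 3)); after release of (2, 1, 0, 0) the pool is (9, 6, 7, 3)
  run T9 (needs (8, 2, 1, 2), free (9, 6, 7, 3)); after release of (0, 0, 2, 0) the pool is (9, 6, 9, 3)


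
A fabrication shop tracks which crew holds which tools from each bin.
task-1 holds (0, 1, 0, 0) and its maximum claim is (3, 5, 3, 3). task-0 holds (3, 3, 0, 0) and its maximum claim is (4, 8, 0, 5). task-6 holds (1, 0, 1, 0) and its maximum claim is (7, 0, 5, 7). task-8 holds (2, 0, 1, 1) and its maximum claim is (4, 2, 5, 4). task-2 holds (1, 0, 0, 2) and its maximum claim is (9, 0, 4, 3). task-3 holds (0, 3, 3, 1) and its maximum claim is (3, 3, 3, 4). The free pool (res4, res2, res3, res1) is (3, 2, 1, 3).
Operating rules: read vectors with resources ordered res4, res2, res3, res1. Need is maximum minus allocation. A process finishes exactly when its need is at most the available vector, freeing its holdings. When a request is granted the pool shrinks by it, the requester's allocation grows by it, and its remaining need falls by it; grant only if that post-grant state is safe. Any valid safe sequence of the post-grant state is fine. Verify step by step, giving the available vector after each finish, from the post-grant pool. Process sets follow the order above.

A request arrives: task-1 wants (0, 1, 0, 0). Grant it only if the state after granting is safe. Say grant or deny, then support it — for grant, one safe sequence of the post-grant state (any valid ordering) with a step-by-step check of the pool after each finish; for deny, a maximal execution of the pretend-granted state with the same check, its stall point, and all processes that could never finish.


GRANT — the state after the grant stays safe, e.g. via task-3, task-8, task-1, task-0, task-2, task-6.
Key observation: the transfer keeps a workable pool ((3, 1, 1, 3)); task-3 starts the safe sequence.
Verifying the post-grant state step by step:
  pool = (3, 1, 1, 3)
  task-3 needs (3, 0, 0, 3) <= (3, 1, 1, 3) -> finishes; pool += (0, 3, 3, 1) = (3, 4, 4, 4)
  task-8 needs (2, 2, 4, 3) <= (3, 4, 4, 4) -> finishes; pool += (2, 0, 1, 1) = (5, 4, 5, 5)
  task-1 needs (3, 3, 3, 3) <= (5, 4, 5, 5) -> finishes; pool += (0, 2, 0, 0) = (5, 6, 5, 5)
  task-0 needs (1, 5, 0, 5) <= (5, 6, 5, 5) -> finishes; pool += (3, 3, 0, 0) = (8, 9, 5, 5)
  task-2 needs (8, 0, 4, 1) <= (8, 9, 5, 5) -> finishes; pool += (1, 0, 0, 2) = (9, 9, 5, 7)
  task-6 needs (6, 0, 4, 7) <= (9, 9, 5, 7) -> finishes; pool += (1, 0, 1, 0) = (10, 9, 6, 7)


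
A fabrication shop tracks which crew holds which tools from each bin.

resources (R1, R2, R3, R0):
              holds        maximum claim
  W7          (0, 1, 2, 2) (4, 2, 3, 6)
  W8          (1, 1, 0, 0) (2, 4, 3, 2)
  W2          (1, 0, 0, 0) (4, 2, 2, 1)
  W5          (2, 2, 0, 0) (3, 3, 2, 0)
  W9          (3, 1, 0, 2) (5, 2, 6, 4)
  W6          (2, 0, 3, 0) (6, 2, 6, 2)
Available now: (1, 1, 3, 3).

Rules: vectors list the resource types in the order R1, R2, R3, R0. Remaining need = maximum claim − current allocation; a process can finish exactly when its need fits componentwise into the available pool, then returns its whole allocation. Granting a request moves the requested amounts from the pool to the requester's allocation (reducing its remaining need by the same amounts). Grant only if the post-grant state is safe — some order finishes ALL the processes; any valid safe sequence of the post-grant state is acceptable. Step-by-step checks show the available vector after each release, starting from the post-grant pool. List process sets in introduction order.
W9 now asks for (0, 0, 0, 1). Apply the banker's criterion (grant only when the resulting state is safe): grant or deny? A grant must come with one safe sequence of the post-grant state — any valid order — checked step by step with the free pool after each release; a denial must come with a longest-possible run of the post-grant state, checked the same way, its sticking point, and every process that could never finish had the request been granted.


GRANT. The post-grant state is safe; one safe sequence: W5, W2, W6, W9, W8, W7.
Key observation: the grant leaves (1, 1, 3, 2) free — enough for W5, whose release restarts the cascade.
Step-by-step check of the post-grant state:
  pool = (1, 1, 3, 2)
  W5 needs (1, 1, 2, 0) <= (1, 1, 3, 2) -> finishes; pool += (2, 2, 0, 0) = (3, 3, 3, 2)
  W2 needs (3, 2, 2, 1) <= (3, 3, 3, 2) -> finishes; pool += (1, 0, 0, 0) = (4, 3, 3, 2)
  W6 needs (4, 2, 3, 2) <= (4, 3, 3, 2) -> finishes; pool += (2, 0, 3, 0) = (6, 3, 6, 2)
  W9 needs (2, 1, 6, 1) <= (6, 3, 6, 2) -> finishes; pool += (3, 1, 0, 3) = (9, 4, 6, 5)
  W8 needs (1, 3, 3, 2) <= (9, 4, 6, 5) -> finishes; pool += (1, 1, 0, 0) = (10, 5, 6, 5)
  W7 needs (4, 1, 1, 4) <= (10, 5, 6, 5) -> finishes; pool += (0, 1, 2, 2) = (10, 6, 8, 7)


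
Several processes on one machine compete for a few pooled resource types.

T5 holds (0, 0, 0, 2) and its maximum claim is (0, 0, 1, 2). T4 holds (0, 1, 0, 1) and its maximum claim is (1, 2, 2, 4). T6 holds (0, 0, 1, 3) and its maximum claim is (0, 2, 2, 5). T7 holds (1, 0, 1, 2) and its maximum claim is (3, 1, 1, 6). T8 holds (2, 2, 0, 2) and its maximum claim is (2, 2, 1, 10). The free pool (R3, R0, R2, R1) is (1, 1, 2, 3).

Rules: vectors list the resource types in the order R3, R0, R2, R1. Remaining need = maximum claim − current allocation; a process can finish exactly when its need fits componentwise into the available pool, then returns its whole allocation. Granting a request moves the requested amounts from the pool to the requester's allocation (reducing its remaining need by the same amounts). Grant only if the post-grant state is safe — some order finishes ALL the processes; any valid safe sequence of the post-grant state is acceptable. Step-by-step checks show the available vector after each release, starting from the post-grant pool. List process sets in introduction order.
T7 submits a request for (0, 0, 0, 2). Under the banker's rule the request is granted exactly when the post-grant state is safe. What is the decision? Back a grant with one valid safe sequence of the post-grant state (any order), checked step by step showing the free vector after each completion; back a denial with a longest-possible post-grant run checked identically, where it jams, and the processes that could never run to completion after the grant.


DENY. Granting would leave the state unsafe.
Key observation: after T5, T4, T6 the pool peaks at (1, 2, 3, 7), and each blocked process is short somewhere: T7 on R3; T8 on R1.
On the post-grant state, T5, T4, T6 is a maximal run — nothing extends it. Step-by-step check:
  pool = (1, 1, 2, 1)
  T5: need (0, 0, 1, 0) fits (1, 1, 2, 1); releases (0, 0, 0, 2), pool now (1, 1, 2, 3)
  T4: need (1, 1, 2, 3) fits (1, 1, 2, 3); releases (0, 1, 0, 1), pool now (1, 2, 2, 4)
  T6: need (0, 2, 1, 2) fits (1, 2, 2, 4); releases (0, 0, 1, 3), pool now (1, 2, 3, 7)
  blocked: T7 wants (2, 1, 0, 2), pool (1, 2, 3, 7) — not enough R3
  blocked: T8 wants (0, 0, 1, 8), pool (1, 2, 3, 7) — not enough R1
Processes that could never finish after the grant: T7 and T8.


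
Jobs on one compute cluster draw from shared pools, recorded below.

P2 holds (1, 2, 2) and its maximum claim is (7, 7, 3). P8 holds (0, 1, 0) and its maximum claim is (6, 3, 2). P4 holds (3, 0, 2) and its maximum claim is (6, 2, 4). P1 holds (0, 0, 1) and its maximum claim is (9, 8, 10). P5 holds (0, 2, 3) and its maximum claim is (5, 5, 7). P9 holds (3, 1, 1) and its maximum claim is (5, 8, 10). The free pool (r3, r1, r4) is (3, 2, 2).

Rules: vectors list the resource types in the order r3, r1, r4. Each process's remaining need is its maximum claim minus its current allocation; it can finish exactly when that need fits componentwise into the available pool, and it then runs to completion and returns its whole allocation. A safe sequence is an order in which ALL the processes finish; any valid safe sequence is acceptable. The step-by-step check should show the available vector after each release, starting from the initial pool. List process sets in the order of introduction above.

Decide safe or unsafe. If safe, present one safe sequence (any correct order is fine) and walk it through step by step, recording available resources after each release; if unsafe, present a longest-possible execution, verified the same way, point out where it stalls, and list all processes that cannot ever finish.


SAFE. One safe sequence: P4, P8, P5, P2, P9, P1.
Key observation: the first exact fit in this order is P4 — it needs (3, 2, 2) with (3, 2, 2) free, meeting a requested resource to the last unit.
Walking it through:
  pool = (3, 2, 2)
  P4 needs (3, 2, 2) <= (3, 2, 2) -> finishes; pool += (3, 0, 2) = (6, 2, 4)
  P8 needs (6, 2, 2) <= (6, 2, 4) -> finishes; pool += (0, 1, 0) = (6, 3, 4)
  P5 needs (5, 3, 4) <= (6, 3, 4) -> finishes; pool += (0, 2, 3) = (6, 5, 7)
  P2 needs (6, 5, 1) <= (6, 5, 7) -> finishes; pool += (1, 2, 2) = (7, 7, 9)
  P9 needs (2, 7, 9) <= (7, 7, 9) -> finishes; pool += (3, 1, 1) = (10, 8, 10)
  P1 needs (9, 8, 9) <= (10, 8, 10) -> finishes; pool += (0, 0, 1) = (10, 8, 11)


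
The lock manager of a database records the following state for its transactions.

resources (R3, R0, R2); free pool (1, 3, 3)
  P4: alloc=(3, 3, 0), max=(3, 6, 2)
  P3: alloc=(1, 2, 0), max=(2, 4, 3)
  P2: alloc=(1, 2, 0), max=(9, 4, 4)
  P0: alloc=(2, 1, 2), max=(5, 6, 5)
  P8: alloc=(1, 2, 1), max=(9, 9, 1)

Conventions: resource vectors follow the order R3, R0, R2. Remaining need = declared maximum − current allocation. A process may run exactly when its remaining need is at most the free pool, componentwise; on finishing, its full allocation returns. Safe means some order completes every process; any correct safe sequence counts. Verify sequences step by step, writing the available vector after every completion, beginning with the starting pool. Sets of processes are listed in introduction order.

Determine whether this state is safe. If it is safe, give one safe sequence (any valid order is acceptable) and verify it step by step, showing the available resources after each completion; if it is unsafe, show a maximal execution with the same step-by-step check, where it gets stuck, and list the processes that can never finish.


UNSAFE.
Key observation: even finishing P4, P0, P3 leaves just (7, 9, 5) free — too little R3 for any of the remaining processes.
The run P4, P0, P3 cannot be extended any further. Walking it through:
  pool = (1, 3, 3)
  P4: need (0, 3, 2) fits (1, 3, 3); releases (3, 3, 0), pool now (4, 6, 3)
  P0: need (3, 5, 3) fits (4, 6, 3); releases (2, 1, 2), pool now (6, 7, 5)
  P3: need (1, 2, 3) fits (6, 7, 5); releases (1, 2, 0), pool now (7, 9, 5)
  blocked: P2 wants (8, 2, 4), pool (7, 9, 5) — not enough R3
  blocked: P8 wants (8, 7, 0), pool (7, 9, 5) — not enough R3
Never able to finish: P2 and P8.


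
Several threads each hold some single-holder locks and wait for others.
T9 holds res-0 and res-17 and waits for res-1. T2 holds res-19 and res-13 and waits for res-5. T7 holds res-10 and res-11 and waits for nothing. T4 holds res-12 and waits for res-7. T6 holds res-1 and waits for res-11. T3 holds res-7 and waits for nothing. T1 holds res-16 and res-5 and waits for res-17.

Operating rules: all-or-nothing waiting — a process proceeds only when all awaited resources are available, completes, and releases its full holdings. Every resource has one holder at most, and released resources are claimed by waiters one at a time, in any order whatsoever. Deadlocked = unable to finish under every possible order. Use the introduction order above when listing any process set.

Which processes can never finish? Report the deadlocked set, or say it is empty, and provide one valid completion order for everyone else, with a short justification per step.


No process is deadlocked.
Key observation: although several processes wait, no cycle exists — each chain bottoms out at a free runner.
A valid finishing order for the others: T7, T3, T6, T9, T4, T1, T2.
Verifying each step:
  run T7 (it waits on nothing); releases res-10 and res-11
  run T3 (it waits on nothing); releases res-7
  T6: everything it awaited (res-11) is free; runs, freeing res-1
  T9: everything it awaited (res-1) is free; runs, freeing res-0 and res-17
  T4: everything it awaited (res-7) is free; runs, freeing res-12
  T1: everything it awaited (res-17) is free; runs, freeing res-16 and res-5
  T2: everything it awaited (res-5) is free; runs, freeing res-19 and res-13


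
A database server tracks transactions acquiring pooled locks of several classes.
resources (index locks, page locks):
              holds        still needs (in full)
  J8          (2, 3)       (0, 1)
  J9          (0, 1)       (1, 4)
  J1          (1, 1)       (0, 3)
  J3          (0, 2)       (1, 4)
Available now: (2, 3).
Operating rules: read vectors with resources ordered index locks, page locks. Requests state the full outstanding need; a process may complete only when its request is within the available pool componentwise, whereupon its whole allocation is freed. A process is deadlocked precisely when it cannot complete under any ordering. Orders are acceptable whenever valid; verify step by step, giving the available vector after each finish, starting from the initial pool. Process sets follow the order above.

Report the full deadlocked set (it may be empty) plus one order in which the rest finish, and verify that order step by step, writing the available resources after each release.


The deadlocked set is empty.
Key observation: no deadlock: J8 fits now, and the freed resources carry the rest through.
The rest can finish in the order J8, J3, J1, J9. Walking it through:
  pool = (2, 3)
  J8: need (0, 1) fits (2, 3); releases (2, 3), pool now (4, 6)
  J3: need (1, 4) fits (4, 6); releases (0, 2), pool now (4, 8)
  J1: need (0, 3) fits (4, 8); releases (1, 1), pool now (5, 9)
  J9: need (1, 4) fits (5, 9); releases (0, 1), pool now (5, 10)


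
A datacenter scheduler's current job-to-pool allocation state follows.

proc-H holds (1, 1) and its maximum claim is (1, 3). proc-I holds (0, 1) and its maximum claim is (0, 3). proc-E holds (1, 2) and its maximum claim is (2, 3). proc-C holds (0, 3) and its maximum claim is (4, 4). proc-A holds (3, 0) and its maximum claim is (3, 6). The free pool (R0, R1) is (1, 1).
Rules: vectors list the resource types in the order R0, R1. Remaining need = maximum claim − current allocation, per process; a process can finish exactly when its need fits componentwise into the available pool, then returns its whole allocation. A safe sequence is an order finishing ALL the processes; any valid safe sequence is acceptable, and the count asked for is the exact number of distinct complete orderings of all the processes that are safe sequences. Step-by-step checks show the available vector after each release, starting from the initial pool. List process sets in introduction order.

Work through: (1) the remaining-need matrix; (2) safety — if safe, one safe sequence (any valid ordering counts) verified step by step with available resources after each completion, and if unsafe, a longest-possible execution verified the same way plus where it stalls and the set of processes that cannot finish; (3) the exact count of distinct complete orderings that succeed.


(1) Outstanding need per process (order R0, R1):
  proc-H: (0, 2)
  proc-I: (0, 2)
  proc-E: (1, 1)
  proc-C: (4, 1)
  proc-A: (0, 6)
(2) The state is UNSAFE.
Key observation: after proc-E, proc-I, proc-H the pool peaks at (3, 5), and each blocked process is short somewhere: proc-C on R0; proc-A on R1.
A maximal execution: proc-E, proc-I, proc-H — then nothing else fits. Walking it through:
  pool = (1, 1)
  run proc-E (needs (1, 1), free (1, 1)); after release of (1, 2) the pool is (2, 3)
  run proc-I (needs (0, 2), free (2, 3)); after release of (0, 1) the pool is (2, 4)
  run proc-H (needs (0, 2), free (2, 4)); after release of (1, 1) the pool is (3, 5)
  proc-C cannot run: need (4, 1) vs free (3, 5) (insufficient R0)
  proc-A cannot run: need (0, 6) vs free (3, 5) (insufficient R1)
Processes that can never finish: proc-C and proc-A.
(3) Precisely 0 of the possible complete orderings are safe sequences.


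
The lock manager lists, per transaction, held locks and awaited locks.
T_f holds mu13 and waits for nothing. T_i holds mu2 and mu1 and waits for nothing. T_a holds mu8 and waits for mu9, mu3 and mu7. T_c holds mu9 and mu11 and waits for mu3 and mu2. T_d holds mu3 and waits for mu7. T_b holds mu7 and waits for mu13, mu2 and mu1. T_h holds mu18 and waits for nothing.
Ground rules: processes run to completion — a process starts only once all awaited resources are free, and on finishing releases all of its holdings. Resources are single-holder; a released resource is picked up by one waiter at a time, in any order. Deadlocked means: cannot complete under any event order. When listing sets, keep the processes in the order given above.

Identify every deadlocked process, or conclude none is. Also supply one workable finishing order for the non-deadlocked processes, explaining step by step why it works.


Nothing here is deadlocked.
Key observation: all waits point, directly or indirectly, at processes that can finish, so nothing is permanently blocked.
One completion order for the rest: T_i, T_f, T_b, T_d, T_h, T_c, T_a.
Verifying each step:
  run T_i (it waits on nothing); releases mu2 and mu1
  run T_f (it waits on nothing); releases mu13
  run T_b (all its waits — mu13, mu2 and mu1 — are resolved); releases mu7
  run T_d (all its waits — mu7 — are resolved); releases mu3
  run T_h (it waits on nothing); releases mu18
  run T_c (all its waits — mu3 and mu2 — are resolved); releases mu9 and mu11
  run T_a (all its waits — mu9, mu3 and mu7 — are resolved); releases mu8


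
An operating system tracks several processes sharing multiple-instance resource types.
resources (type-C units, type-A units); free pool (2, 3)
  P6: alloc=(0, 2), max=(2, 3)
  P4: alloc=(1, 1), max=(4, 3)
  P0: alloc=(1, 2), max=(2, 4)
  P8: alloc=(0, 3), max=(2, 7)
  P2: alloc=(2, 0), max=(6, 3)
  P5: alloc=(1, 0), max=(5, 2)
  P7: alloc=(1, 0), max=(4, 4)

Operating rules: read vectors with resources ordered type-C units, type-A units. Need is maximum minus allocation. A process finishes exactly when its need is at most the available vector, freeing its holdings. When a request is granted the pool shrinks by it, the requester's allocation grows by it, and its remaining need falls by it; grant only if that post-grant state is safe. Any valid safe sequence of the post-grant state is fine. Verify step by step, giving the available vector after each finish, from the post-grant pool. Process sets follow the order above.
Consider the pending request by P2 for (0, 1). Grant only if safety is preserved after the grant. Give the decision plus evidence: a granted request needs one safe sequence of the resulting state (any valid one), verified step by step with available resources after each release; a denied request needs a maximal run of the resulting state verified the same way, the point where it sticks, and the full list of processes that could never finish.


GRANT. The post-grant state is safe; one safe sequence: P6, P8, P0, P4, P5, P7, P2.
Key observation: with (2, 2) left after the transfer, P6 can run at once — the state stays safe.
Step-by-step check of the post-grant state:
  pool = (2, 2)
  P6: need (2, 1) fits (2, 2); releases (0, 2), pool now (2, 4)
  P8: need (2, 4) fits (2, 4); releases (0, 3), pool now (2, 7)
  P0: need (1, 2) fits (2, 7); releases (1, 2), pool now (3, 9)
  P4: need (3, 2) fits (3, 9); releases (1, 1), pool now (4, 10)
  P5: need (4, 2) fits (4, 10); releases (1, 0), pool now (5, 10)
  P7: need (3, 4) fits (5, 10); releases (1, 0), pool now (6, 10)
  P2: need (4, 2) fits (6, 10); releases (2, 1), pool now (8, 11)


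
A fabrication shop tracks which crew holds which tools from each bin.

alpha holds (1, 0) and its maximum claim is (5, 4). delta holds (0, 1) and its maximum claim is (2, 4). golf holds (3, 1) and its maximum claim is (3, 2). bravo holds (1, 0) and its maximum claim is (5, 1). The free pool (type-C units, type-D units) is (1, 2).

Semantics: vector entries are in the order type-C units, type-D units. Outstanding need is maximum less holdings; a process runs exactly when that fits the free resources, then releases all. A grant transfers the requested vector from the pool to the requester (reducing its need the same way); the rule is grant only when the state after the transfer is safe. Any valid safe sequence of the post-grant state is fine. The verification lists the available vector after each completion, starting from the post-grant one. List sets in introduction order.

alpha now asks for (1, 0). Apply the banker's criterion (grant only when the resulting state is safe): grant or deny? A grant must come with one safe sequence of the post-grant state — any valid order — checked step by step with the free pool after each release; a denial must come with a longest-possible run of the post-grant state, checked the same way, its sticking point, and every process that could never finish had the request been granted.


GRANT — the state after the grant stays safe, e.g. via golf, delta, alpha, bravo.
Key observation: post-grant, (0, 2) remains, and an order beginning with golf completes everyone.
Verifying the post-grant state step by step:
  pool = (0, 2)
  golf needs (0, 1) <= (0, 2) -> finishes; pool += (3, 1) = (3, 3)
  delta needs (2, 3) <= (3, 3) -> finishes; pool += (0, 1) = (3, 4)
  alpha needs (3, 4) <= (3, 4) -> finishes; pool += (2, 0) = (5, 4)
  bravo needs (4, 1) <= (5, 4) -> finishes; pool += (1, 0) = (6, 4)


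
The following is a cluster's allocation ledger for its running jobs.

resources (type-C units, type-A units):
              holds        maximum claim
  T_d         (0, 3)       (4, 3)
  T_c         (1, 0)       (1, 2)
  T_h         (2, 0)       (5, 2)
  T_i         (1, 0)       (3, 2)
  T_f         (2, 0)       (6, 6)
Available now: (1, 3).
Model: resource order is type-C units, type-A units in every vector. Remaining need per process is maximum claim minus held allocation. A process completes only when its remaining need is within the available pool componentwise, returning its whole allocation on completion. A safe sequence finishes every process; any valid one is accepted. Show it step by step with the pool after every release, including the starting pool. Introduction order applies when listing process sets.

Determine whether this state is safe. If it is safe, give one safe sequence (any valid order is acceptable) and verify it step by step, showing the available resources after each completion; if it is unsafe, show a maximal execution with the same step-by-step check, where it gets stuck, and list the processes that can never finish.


SAFE — a valid safe sequence is T_c, T_i, T_h, T_d, T_f.
Key observation: T_i is the earliest step where a requested resource binds exactly: need (2, 2), pool (2, 3) at its turn.
Walking it through:
  pool = (1, 3)
  T_c needs (0, 2) <= (1, 3) -> finishes; pool += (1, 0) = (2, 3)
  T_i needs (2, 2) <= (2, 3) -> finishes; pool += (1, 0) = (3, 3)
  T_h needs (3, 2) <= (3, 3) -> finishes; pool += (2, 0) = (5, 3)
  T_d needs (4, 0) <= (5, 3) -> finishes; pool += (0, 3) = (5, 6)
  T_f needs (4, 6) <= (5, 6) -> finishes; pool += (2, 0) = (7, 6)


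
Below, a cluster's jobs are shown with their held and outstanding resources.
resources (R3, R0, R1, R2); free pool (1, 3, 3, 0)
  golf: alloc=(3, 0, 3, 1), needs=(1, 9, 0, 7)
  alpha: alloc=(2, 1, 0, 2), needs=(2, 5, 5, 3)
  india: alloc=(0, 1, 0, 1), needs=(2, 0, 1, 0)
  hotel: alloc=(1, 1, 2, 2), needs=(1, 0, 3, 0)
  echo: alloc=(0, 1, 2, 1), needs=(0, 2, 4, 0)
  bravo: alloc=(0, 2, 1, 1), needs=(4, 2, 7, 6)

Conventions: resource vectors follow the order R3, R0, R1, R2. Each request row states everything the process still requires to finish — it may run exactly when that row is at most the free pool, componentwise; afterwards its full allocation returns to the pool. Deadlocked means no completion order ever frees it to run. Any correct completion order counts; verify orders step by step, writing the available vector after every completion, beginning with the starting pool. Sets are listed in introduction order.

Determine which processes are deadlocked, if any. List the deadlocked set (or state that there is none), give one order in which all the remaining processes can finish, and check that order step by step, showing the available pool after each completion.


No process is deadlocked.
Key observation: beginning at hotel, releases accumulate fast enough that every process eventually fits.
A valid finishing order for the others: hotel, echo, alpha, india, bravo, golf. Step-by-step check:
  pool = (1, 3, 3, 0)
  hotel: need (1, 0, 3, 0) fits (1, 3, 3, 0); releases (1, 1, 2, 2), pool now (2, 4, 5, 2)
  echo: need (0, 2, 4, 0) fits (2, 4, 5, 2); releases (0, 1, 2, 1), pool now (2, 5, 7, 3)
  alpha: need (2, 5, 5, 3) fits (2, 5, 7, 3); releases (2, 1, 0, 2), pool now (4, 6, 7, 5)
  india: need (2, 0, 1, 0) fits (4, 6, 7, 5); releases (0, 1, 0, 1), pool now (4, 7, 7, 6)
  bravo: need (4, 2, 7, 6) fits (4, 7, 7, 6); releases (0, 2, 1, 1), pool now (4, 9, 8, 7)
  golf: need (1, 9, 0, 7) fits (4, 9, 8, 7); releases (3, 0, 3, 1), pool now (7, 9, 11, 8)


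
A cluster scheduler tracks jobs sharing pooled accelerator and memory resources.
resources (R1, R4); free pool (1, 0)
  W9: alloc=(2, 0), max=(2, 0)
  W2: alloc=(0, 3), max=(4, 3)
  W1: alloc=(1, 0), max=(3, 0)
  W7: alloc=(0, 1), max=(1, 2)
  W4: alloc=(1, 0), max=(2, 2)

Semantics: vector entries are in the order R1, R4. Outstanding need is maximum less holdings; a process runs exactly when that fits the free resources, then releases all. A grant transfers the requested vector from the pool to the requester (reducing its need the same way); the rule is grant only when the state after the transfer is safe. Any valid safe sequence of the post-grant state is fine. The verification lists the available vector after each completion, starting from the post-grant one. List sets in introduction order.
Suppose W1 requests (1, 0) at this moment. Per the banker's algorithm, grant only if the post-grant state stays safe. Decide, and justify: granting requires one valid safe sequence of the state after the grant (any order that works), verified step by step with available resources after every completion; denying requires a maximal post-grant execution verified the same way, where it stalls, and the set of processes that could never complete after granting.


GRANT. The post-grant state is safe; one safe sequence: W9, W1, W2, W4, W7.
Key observation: the grant leaves (0, 0) free — enough for W9, whose release restarts the cascade.
Step-by-step check of the post-grant state:
  pool = (0, 0)
  W9: need (0, 0) fits (0, 0); releases (2, 0), pool now (2, 0)
  W1: need (1, 0) fits (2, 0); releases (2, 0), pool now (4, 0)
  W2: need (4, 0) fits (4, 0); releases (0, 3), pool now (4, 3)
  W4: need (1, 2) fits (4, 3); releases (1, 0), pool now (5, 3)
  W7: need (1, 1) fits (5, 3); releases (0, 1), pool now (5, 4)


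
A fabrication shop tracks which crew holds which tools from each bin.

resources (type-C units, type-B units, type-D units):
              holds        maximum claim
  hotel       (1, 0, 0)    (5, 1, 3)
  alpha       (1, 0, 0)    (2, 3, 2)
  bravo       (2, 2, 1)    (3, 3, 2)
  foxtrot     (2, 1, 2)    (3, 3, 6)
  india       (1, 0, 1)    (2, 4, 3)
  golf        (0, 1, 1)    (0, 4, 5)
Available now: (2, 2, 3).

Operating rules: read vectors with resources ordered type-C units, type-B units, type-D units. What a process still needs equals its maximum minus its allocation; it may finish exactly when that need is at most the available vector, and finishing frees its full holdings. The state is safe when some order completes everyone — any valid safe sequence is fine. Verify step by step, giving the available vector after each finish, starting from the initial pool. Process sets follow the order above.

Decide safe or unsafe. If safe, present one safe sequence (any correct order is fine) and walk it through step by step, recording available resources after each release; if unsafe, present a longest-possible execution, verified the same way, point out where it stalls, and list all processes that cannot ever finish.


The state is SAFE; one workable sequence: bravo, alpha, india, foxtrot, hotel, golf.
Key observation: reading the order forward, india is the first process whose need (1, 4, 2) meets the free pool (5, 4, 4) exactly on a resource it requests.
Check, step by step:
  pool = (2, 2, 3)
  bravo: need (1, 1, 1) fits (2, 2, 3); releases (2, 2, 1), pool now (4, 4, 4)
  alpha: need (1, 3, 2) fits (4, 4, 4); releases (1, 0, 0), pool now (5, 4, 4)
  india: need (1, 4, 2) fits (5, 4, 4); releases (1, 0, 1), pool now (6, 4, 5)
  foxtrot: need (1, 2, 4) fits (6, 4, 5); releases (2, 1, 2), pool now (8, 5, 7)
  hotel: need (4, 1, 3) fits (8, 5, 7); releases (1, 0, 0), pool now (9, 5, 7)
  golf: need (0, 3, 4) fits (9, 5, 7); releases (0, 1, 1), pool now (9, 6, 8)


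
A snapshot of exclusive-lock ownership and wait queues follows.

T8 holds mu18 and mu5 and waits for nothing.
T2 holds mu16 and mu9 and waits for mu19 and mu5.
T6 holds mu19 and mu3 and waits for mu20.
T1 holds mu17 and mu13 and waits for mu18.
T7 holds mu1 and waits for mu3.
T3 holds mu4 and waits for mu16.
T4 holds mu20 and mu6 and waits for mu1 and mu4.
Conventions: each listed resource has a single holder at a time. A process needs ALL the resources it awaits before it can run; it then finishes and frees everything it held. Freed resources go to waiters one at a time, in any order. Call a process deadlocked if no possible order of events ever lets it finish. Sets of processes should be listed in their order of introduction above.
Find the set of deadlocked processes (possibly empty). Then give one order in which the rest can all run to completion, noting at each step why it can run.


The deadlocked set is T2, T6, T7, T3 and T4.
Key observation: the waits loop around T6 -> T4 -> T7 -> T6 with no way out; T2 and T3 are caught in further circular waits.
The rest can finish in the order T8, T1.
Step-by-step check:
  run T8 (it waits on nothing); releases mu18 and mu5
  run T1 (all its waits — mu18 — are resolved); releases mu17 and mu13


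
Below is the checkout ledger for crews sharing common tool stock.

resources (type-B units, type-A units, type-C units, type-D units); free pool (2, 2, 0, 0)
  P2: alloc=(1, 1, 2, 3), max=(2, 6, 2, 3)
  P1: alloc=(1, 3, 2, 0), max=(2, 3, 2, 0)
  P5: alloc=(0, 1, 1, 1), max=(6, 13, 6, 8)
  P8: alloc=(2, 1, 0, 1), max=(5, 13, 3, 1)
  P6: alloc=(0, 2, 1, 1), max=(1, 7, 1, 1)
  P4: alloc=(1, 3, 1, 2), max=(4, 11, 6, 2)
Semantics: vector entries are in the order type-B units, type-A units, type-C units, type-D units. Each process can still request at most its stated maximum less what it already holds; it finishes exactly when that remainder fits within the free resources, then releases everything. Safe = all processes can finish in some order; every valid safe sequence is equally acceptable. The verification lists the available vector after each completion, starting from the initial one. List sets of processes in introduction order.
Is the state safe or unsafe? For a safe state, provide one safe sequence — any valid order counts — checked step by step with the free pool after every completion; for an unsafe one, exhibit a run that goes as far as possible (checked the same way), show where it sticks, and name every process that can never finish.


UNSAFE — no complete ordering exists.
Key observation: even finishing P1, P2, P6, P4 leaves just (5, 11, 6, 6) free — too little type-A units for any of the remaining processes.
A maximal execution: P1, P2, P6, P4 — then nothing else fits. Verifying each step:
  pool = (2, 2, 0, 0)
  P1 needs (1, 0, 0, 0) <= (2, 2, 0, 0) -> finishes; pool += (1, 3, 2, 0) = (3, 5, 2, 0)
  P2 needs (1, 5, 0, 0) <= (3, 5, 2, 0) -> finishes; pool += (1, 1, 2, 3) = (4, 6, 4, 3)
  P6 needs (1, 5, 0, 0) <= (4, 6, 4, 3) -> finishes; pool += (0, 2, 1, 1) = (4, 8, 5, 4)
  P4 needs (3, 8, 5, 0) <= (4, 8, 5, 4) -> finishes; pool += (1, 3, 1, 2) = (5, 11, 6, 6)
  P5 still needs (6, 12, 5, 7) but only (5, 11, 6, 6) is free — short on type-B units, type-A units and type-D units
  P8 still needs (3, 12, 3, 0) but only (5, 11, 6, 6) is free — short on type-A units
Never able to finish: P5 and P8.
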